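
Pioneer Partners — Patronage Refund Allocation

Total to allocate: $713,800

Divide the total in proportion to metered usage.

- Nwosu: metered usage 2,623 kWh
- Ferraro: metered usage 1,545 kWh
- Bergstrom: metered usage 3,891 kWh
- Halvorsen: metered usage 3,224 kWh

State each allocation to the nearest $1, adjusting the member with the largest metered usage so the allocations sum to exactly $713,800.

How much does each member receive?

Nwosu: $165,940; Ferraro: $97,742; Bergstrom: $246,157; Halvorsen: $203,961

Sum of metered usage: 11,283.
Proportional shares: Nwosu 2,623/11,283 × $713,800 = 165,939.68; Ferraro 1,545/11,283 × $713,800 = 97,741.82; Bergstrom 3,891/11,283 × $713,800 = 246,157.56; Halvorsen 3,224/11,283 × $713,800 = 203,960.93.
After rounding ($1): Nwosu $165,940; Ferraro $97,742; Bergstrom $246,158; Halvorsen $203,961. Sum = $713,801.
Difference $713,800 − $713,801 = −$1 applied to largest metered usage (Bergstrom): Bergstrom becomes $246,157.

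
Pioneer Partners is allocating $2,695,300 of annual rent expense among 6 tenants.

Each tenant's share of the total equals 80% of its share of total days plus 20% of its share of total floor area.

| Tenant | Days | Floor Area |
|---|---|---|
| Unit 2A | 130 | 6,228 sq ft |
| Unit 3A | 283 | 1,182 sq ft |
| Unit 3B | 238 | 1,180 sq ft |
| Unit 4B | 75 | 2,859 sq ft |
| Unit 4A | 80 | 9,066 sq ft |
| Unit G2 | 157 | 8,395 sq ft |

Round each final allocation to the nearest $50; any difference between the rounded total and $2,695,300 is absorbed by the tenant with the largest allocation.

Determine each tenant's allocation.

Unit 2A: $407,200; Unit 3A: $655,750; Unit 3B: $554,900; Unit 4B: $221,250; Unit 4A: $348,150; Unit G2: $508,050

Totals — days 963, floor area 28,910.
Combined weights (80% days + 20% floor area): Unit 2A 0.1511; Unit 3A 0.2433; Unit 3B 0.2059; Unit 4B 0.0821; Unit 4A 0.1292; Unit G2 0.1885.
Raw shares: Unit 2A 407,209.38; Unit 3A 655,701.13; Unit 3B 554,904.96; Unit 4B 221,240.79; Unit 4A 348,172.83; Unit G2 508,070.90.
After rounding ($50): Unit 2A $407,200; Unit 3A $655,700; Unit 3B $554,900; Unit 4B $221,250; Unit 4A $348,150; Unit G2 $508,050. Sum = $2,695,250.
Difference $2,695,300 − $2,695,250 = +$50 applied to largest allocation (Unit 3A): Unit 3A becomes $655,750.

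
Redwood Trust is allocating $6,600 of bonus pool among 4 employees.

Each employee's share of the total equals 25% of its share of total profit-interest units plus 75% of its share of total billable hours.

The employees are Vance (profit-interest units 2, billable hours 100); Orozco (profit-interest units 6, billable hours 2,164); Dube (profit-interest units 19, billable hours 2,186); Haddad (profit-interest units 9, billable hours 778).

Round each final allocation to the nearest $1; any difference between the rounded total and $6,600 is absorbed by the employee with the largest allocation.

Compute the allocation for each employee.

Vance: $186; Orozco: $2,324; Dube: $2,941; Haddad: $1,149

Totals — profit-interest units 36, billable hours 5,228.
Composite weights (25% profit-interest units + 75% billable hours): Vance 0.0282; Orozco 0.3521; Dube 0.4455; Haddad 0.1741.
Raw shares: Vance 186.35; Orozco 2,323.93; Dube 2,940.59; Haddad 1,149.13.
After rounding ($1): Vance $186; Orozco $2,324; Dube $2,941; Haddad $1,149. Sum = $6,600.
Sum already equals the total — no adjustment.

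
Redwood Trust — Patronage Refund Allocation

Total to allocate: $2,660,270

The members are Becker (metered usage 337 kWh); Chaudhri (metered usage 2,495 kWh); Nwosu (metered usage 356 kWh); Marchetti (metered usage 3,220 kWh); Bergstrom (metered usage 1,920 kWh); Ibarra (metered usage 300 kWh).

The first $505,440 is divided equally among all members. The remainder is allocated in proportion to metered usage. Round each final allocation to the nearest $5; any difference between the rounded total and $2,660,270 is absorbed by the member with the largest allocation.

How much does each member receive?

Becker: $168,405 · Chaudhri: $707,360 · Nwosu: $173,150 · Marchetti: $888,435 · Bergstrom: $563,755 · Ibarra: $159,165

First tranche $505,440 split equally: $84,240 each.
Remainder $2,154,830 by metered usage (total 8,628): Becker 84,165.24 → $84,165; Chaudhri 623,122.49 → $623,120; Nwosu 88,910.46 → $88,910; Marchetti 804,190.15 → $804,190; Bergstrom 479,517.11 → $479,515; Ibarra 74,924.55 → $74,925.
Rounding difference +$5 on remainder applied to Marchetti.
Totals: Becker $84,240 + $84,165 = $168,405; Chaudhri $84,240 + $623,120 = $707,360; Nwosu $84,240 + $88,910 = $173,150; Marchetti $84,240 + $804,195 = $888,435; Bergstrom $84,240 + $479,515 = $563,755; Ibarra $84,240 + $74,925 = $159,165.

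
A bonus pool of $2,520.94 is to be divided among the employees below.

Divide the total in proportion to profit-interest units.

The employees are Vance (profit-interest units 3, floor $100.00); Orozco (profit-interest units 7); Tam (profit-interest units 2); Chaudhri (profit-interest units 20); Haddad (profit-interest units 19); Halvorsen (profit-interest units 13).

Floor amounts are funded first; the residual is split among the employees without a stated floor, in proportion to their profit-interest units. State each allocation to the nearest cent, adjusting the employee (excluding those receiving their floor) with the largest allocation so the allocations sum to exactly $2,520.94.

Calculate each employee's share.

Fund the minimums — Vance $100.00. Residual $2,420.94.
Residual split over remaining profit-interest units 61: Orozco 277.8128 → $277.81; Tam 79.3751 → $79.38; Chaudhri 793.7508 → $793.75; Haddad 754.0633 → $754.06; Halvorsen 515.9380 → $515.94.

Vance: $100.00; Orozco: $277.81; Tam: $79.38; Chaudhri: $793.75; Haddad: $754.06; Halvorsen: $515.94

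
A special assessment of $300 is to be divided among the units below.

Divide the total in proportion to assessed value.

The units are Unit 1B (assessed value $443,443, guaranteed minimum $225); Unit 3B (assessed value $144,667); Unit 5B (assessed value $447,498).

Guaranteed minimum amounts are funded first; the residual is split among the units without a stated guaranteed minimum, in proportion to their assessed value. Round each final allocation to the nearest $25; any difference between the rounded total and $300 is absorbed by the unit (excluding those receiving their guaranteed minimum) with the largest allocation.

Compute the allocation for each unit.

Unit 1B: $225; Unit 3B: $25; Unit 5B: $50

Guaranteed amounts: Unit 1B $225. Balance $75.
Balance split over remaining assessed value 592,165: Unit 3B 18.32 → $25; Unit 5B 56.68 → $50.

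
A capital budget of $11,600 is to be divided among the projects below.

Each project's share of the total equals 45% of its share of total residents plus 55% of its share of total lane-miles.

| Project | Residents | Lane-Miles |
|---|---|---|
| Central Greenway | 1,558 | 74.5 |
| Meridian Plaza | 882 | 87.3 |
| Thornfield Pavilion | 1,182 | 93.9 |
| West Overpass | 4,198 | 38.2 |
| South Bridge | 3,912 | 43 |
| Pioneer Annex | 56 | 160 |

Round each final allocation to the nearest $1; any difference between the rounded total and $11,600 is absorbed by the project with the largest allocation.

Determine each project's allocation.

Central Greenway: $1,646 | Meridian Plaza: $1,511 | Thornfield Pavilion: $1,729 | West Overpass: $2,351 | South Bridge: $2,284 | Pioneer Annex: $2,079

Residents total 11,788; lane-miles total 496.9.
Composite weights (45% residents + 55% lane-miles): Central Greenway 0.1419; Meridian Plaza 0.1303; Thornfield Pavilion 0.1491; West Overpass 0.2025; South Bridge 0.1969; Pioneer Annex 0.1792.
Raw shares: Central Greenway 1,646.47; Meridian Plaza 1,511.47; Thornfield Pavilion 1,729.06; West Overpass 2,349.44; South Bridge 2,284.43; Pioneer Annex 2,079.13.
At nearest $1: Central Greenway $1,646; Meridian Plaza $1,511; Thornfield Pavilion $1,729; West Overpass $2,349; South Bridge $2,284; Pioneer Annex $2,079. Sum = $11,598.
Difference $11,600 − $11,598 = +$2 applied to largest allocation (West Overpass): West Overpass becomes $2,351.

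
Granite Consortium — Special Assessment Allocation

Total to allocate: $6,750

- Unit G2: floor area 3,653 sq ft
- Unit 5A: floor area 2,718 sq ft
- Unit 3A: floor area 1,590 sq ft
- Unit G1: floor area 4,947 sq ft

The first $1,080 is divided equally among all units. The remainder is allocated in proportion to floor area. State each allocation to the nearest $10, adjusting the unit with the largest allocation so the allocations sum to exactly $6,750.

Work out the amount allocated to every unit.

Equal tier: $1,080 ÷ 4 = $270 apiece.
Remainder $5,670 by floor area (total 12,908): Unit G2 1,604.63 → $1,600; Unit 5A 1,193.92 → $1,190; Unit 3A 698.43 → $700; Unit G1 2,173.03 → $2,170.
Rounding difference +$10 on remainder applied to Unit G1.
Totals: Unit G2 $270 + $1,600 = $1,870; Unit 5A $270 + $1,190 = $1,460; Unit 3A $270 + $700 = $970; Unit G1 $270 + $2,180 = $2,450.

Unit G2: $1,870 · Unit 5A: $1,460 · Unit 3A: $970 · Unit G1: $2,450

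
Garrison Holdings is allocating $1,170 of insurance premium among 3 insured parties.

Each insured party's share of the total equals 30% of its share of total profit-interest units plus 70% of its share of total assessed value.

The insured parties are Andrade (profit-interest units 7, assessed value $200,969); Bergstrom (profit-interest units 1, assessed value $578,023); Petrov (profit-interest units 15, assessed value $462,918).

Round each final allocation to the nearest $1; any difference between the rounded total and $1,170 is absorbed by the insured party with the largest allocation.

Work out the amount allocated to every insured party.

Andrade: $239 · Bergstrom: $396 · Petrov: $535

Totals — profit-interest units 23, assessed value 1,241,910.
Combined weights (30% profit-interest units + 70% assessed value): Andrade 0.2046; Bergstrom 0.3388; Petrov 0.4566.
Proportional shares: Andrade 239.36; Bergstrom 396.45; Petrov 534.19.
At nearest $1: Andrade $239; Bergstrom $396; Petrov $534. Sum = $1,169.
Difference $1,170 − $1,169 = +$1 applied to largest allocation (Petrov): Petrov becomes $535.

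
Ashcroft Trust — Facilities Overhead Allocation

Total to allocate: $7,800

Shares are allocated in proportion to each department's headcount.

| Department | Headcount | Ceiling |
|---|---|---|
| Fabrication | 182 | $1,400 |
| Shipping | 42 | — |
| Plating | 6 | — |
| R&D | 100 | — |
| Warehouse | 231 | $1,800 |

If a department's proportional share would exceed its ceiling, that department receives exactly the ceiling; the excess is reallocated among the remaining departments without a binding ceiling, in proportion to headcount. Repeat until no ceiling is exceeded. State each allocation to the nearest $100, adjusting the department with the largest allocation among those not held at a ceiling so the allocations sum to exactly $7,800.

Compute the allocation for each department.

Fabrication: $1,400 · Shipping: $1,300 · Plating: $200 · R&D: $3,100 · Warehouse: $1,800

Total headcount = 561.
Unconstrained shares: Fabrication 2,530.48; Shipping 583.96; Plating 83.42; R&D 1,390.37; Warehouse 3,211.76.
Held at cap: Fabrication ($1,400), Warehouse ($1,800); remaining pool $4,600 reallocated over remaining headcount 148.
Remaining shares: Shipping 1,305.41 → $1,300; Plating 186.49 → $200; R&D 3,108.11 → $3,100.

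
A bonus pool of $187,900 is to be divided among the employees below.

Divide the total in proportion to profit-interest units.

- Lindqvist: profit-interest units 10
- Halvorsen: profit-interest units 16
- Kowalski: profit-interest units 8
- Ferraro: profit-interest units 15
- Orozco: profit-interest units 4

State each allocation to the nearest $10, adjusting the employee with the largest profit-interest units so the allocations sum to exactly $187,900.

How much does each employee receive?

Lindqvist: $35,450 | Halvorsen: $56,730 | Kowalski: $28,360 | Ferraro: $53,180 | Orozco: $14,180

Total profit-interest units = 53.
Raw shares: Lindqvist 10/53 × $187,900 = 35,452.83; Halvorsen 16/53 × $187,900 = 56,724.53; Kowalski 8/53 × $187,900 = 28,362.26; Ferraro 15/53 × $187,900 = 53,179.25; Orozco 4/53 × $187,900 = 14,181.13.
After rounding ($10): Lindqvist $35,450; Halvorsen $56,720; Kowalski $28,360; Ferraro $53,180; Orozco $14,180. Sum = $187,890.
Difference $187,900 − $187,890 = +$10 applied to largest profit-interest units (Halvorsen): Halvorsen becomes $56,730.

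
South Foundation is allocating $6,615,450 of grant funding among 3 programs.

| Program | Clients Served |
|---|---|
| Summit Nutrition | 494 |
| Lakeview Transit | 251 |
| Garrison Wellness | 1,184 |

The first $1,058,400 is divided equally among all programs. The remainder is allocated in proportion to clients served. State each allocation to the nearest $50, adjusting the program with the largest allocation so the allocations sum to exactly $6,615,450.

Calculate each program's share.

$1,058,400 shared equally gives $352,800 per program.
Remainder $5,557,050 by clients served (total 1,929): Summit Nutrition 1,423,111.82 → $1,423,100; Lakeview Transit 723,079.08 → $723,100; Garrison Wellness 3,410,859.10 → $3,410,850.
Totals: Summit Nutrition $352,800 + $1,423,100 = $1,775,900; Lakeview Transit $352,800 + $723,100 = $1,075,900; Garrison Wellness $352,800 + $3,410,850 = $3,763,650.

Summit Nutrition: $1,775,900 | Lakeview Transit: $1,075,900 | Garrison Wellness: $3,763,650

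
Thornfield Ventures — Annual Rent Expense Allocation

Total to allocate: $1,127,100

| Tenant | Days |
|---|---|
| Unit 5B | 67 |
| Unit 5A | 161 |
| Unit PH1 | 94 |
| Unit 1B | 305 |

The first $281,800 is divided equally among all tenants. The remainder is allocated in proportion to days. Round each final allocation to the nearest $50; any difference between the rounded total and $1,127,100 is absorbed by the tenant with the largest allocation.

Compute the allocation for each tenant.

$281,800 shared equally gives $70,450 per tenant.
Remainder $845,300 by days (total 627): Unit 5B 90,327.11 → $90,350; Unit 5A 217,054.70 → $217,050; Unit PH1 126,727.59 → $126,750; Unit 1B 411,190.59 → $411,200.
Rounding difference −$50 on remainder applied to Unit 1B.
Totals: Unit 5B $70,450 + $90,350 = $160,800; Unit 5A $70,450 + $217,050 = $287,500; Unit PH1 $70,450 + $126,750 = $197,200; Unit 1B $70,450 + $411,150 = $481,600.

Unit 5B: $160,800 · Unit 5A: $287,500 · Unit PH1: $197,200 · Unit 1B: $481,600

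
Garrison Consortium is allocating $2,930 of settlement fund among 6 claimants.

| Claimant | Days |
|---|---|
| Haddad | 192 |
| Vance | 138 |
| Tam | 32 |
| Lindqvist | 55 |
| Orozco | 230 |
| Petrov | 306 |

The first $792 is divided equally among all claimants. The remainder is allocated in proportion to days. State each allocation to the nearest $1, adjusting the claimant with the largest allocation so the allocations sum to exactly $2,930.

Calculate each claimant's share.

Haddad: $563 · Vance: $442 · Tam: $204 · Lindqvist: $255 · Orozco: $648 · Petrov: $818

$792 shared equally gives $132 per claimant.
Remainder $2,138 by days (total 953): Haddad 430.74 → $431; Vance 309.59 → $310; Tam 71.79 → $72; Lindqvist 123.39 → $123; Orozco 515.99 → $516; Petrov 686.49 → $686.
Totals: Haddad $132 + $431 = $563; Vance $132 + $310 = $442; Tam $132 + $72 = $204; Lindqvist $132 + $123 = $255; Orozco $132 + $516 = $648; Petrov $132 + $686 = $818.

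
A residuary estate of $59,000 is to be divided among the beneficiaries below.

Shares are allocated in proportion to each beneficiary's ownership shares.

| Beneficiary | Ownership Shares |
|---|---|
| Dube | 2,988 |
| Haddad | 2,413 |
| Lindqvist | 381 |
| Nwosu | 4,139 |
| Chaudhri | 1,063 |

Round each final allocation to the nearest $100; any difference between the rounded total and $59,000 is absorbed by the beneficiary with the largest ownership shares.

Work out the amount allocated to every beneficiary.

Dube: $16,000 | Haddad: $13,000 | Lindqvist: $2,000 | Nwosu: $22,300 | Chaudhri: $5,700

Ownership shares total: 2,988 + 2,413 + 381 + 4,139 + 1,063 = 10,984.
Unrounded shares: Dube 16,049.89; Haddad 12,961.31; Lindqvist 2,046.52; Nwosu 22,232.43; Chaudhri 5,709.85.
After rounding ($100): Dube $16,000; Haddad $13,000; Lindqvist $2,000; Nwosu $22,200; Chaudhri $5,700. Sum = $58,900.
Difference $59,000 − $58,900 = +$100 applied to largest ownership shares (Nwosu): Nwosu becomes $22,300.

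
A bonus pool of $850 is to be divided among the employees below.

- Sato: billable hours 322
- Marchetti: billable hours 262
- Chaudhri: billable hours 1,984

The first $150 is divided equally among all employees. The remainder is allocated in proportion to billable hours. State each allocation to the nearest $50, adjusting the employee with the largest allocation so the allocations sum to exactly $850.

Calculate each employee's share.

First tranche $150 split equally: $50 each.
Remainder $700 by billable hours (total 2,568): Sato 87.77 → $100; Marchetti 71.42 → $50; Chaudhri 540.81 → $550.
Totals: Sato $50 + $100 = $150; Marchetti $50 + $50 = $100; Chaudhri $50 + $550 = $600.

Sato: $150 · Marchetti: $100 · Chaudhri: $600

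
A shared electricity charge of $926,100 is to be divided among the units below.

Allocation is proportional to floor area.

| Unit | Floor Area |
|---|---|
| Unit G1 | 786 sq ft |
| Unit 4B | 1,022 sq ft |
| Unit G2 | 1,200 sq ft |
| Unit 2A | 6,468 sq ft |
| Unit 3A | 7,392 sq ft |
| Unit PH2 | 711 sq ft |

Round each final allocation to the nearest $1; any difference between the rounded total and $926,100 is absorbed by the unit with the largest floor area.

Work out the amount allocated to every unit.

Unit G1: $41,408 | Unit 4B: $53,841 | Unit G2: $63,219 | Unit 2A: $340,748 | Unit 3A: $389,427 | Unit PH2: $37,457

Combined floor area = 786 + 1,022 + 1,200 + 6,468 + 7,392 + 711 = 17,579.
Pro-rata amounts: Unit G1 41,408.19; Unit 4B 53,841.19; Unit G2 63,218.61; Unit 2A 340,748.32; Unit 3A 389,426.66; Unit PH2 37,457.03.
Rounded to nearest $1: Unit G1 $41,408; Unit 4B $53,841; Unit G2 $63,219; Unit 2A $340,748; Unit 3A $389,427; Unit PH2 $37,457. Sum = $926,100.
No rounding difference to absorb.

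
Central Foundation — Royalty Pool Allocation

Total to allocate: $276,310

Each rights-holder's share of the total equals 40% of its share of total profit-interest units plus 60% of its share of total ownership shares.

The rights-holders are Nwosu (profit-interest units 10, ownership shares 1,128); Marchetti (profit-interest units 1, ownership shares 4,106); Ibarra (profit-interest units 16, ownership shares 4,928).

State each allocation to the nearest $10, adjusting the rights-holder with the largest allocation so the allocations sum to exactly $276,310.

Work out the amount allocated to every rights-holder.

Totals — profit-interest units 27, ownership shares 10,162.
Combined weights (40% profit-interest units + 60% ownership shares): Nwosu 0.2147; Marchetti 0.2572; Ibarra 0.5280.
Pro-rata amounts: Nwosu 59,337.35; Marchetti 71,080.03; Ibarra 145,892.61.
After rounding ($10): Nwosu $59,340; Marchetti $71,080; Ibarra $145,890. Sum = $276,310.
No rounding difference to absorb.

Nwosu: $59,340 | Marchetti: $71,080 | Ibarra: $145,890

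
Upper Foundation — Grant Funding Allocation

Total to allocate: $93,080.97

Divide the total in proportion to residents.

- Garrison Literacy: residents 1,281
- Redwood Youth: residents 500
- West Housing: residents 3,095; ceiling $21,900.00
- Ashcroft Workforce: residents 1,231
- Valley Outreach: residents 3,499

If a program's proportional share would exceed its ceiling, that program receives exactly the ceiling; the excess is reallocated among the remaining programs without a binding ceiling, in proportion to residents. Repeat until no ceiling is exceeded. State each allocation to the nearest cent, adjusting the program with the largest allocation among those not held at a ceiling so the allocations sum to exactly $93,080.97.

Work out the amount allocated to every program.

Garrison Literacy: $14,004.43 | Redwood Youth: $5,466.21 | West Housing: $21,900.00 | Ashcroft Workforce: $13,457.81 | Valley Outreach: $38,252.52

Sum of residents: 9,606.
Unconstrained shares: Garrison Literacy 12,412.7340; Redwood Youth 4,844.9391; West Housing 29,990.1730; Ashcroft Workforce 11,928.2401; Valley Outreach 33,904.8838.
Held at cap: West Housing ($21,900.00); balance $71,180.97 reallocated over remaining residents 6,511.
Redistributed shares: Garrison Literacy 14,004.4268 → $14,004.43; Redwood Youth 5,466.2087 → $5,466.21; Ashcroft Workforce 13,457.8059 → $13,457.81; Valley Outreach 38,252.5286 → $38,252.53.
Rounding difference −$0.01 applied to Valley Outreach → $38,252.52.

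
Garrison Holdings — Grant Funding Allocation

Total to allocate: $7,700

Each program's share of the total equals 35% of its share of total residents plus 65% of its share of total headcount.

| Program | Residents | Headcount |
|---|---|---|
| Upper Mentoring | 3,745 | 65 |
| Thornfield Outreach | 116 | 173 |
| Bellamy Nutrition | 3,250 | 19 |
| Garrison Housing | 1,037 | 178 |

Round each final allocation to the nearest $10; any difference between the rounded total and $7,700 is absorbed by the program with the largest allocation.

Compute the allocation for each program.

Totals — residents 8,148, headcount 435.
Composite weights (35% residents + 65% headcount): Upper Mentoring 0.2580; Thornfield Outreach 0.2635; Bellamy Nutrition 0.1680; Garrison Housing 0.3105.
Raw shares: Upper Mentoring 1,986.55; Thornfield Outreach 2,028.86; Bellamy Nutrition 1,293.57; Garrison Housing 2,391.02.
At nearest $10: Upper Mentoring $1,990; Thornfield Outreach $2,030; Bellamy Nutrition $1,290; Garrison Housing $2,390. Sum = $7,700.
No rounding difference to absorb.

Upper Mentoring: $1,990; Thornfield Outreach: $2,030; Bellamy Nutrition: $1,290; Garrison Housing: $2,390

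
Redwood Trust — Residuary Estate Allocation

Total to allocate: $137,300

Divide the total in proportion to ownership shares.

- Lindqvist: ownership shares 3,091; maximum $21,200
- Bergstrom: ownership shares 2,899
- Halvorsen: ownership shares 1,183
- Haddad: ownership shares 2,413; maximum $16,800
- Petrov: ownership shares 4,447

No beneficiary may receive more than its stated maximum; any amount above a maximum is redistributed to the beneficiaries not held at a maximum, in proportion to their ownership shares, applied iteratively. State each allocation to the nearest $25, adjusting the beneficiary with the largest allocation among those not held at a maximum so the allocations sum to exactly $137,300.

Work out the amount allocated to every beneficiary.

Lindqvist: $21,200; Bergstrom: $33,750; Halvorsen: $13,775; Haddad: $16,800; Petrov: $51,775

Total ownership shares = 14,033.
Pro-rata shares before constraints: Lindqvist 30,242.59; Bergstrom 28,364.05; Halvorsen 11,574.57; Haddad 23,608.99; Petrov 43,509.81.
Held at cap: Lindqvist ($21,200), Haddad ($16,800); remaining pool $99,300 reallocated over remaining ownership shares 8,529.
Remaining shares: Bergstrom 33,751.99 → $33,750; Halvorsen 13,773.23 → $13,775; Petrov 51,774.78 → $51,775.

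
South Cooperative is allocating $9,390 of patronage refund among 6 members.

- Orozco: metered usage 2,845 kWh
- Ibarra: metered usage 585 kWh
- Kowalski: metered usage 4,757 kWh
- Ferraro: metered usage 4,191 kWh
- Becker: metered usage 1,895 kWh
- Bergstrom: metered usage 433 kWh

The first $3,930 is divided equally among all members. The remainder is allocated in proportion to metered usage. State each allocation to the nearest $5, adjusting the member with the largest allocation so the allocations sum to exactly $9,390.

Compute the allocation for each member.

Orozco: $1,710; Ibarra: $870; Kowalski: $2,425; Ferraro: $2,210; Becker: $1,360; Bergstrom: $815

Equal tier: $3,930 ÷ 6 = $655 apiece.
Remainder $5,460 by metered usage (total 14,706): Orozco 1,056.28 → $1,055; Ibarra 217.20 → $215; Kowalski 1,766.16 → $1,765; Ferraro 1,556.02 → $1,555; Becker 703.57 → $705; Bergstrom 160.76 → $160.
Rounding difference +$5 on remainder applied to Kowalski.
Totals: Orozco $655 + $1,055 = $1,710; Ibarra $655 + $215 = $870; Kowalski $655 + $1,770 = $2,425; Ferraro $655 + $1,555 = $2,210; Becker $655 + $705 = $1,360; Bergstrom $655 + $160 = $815.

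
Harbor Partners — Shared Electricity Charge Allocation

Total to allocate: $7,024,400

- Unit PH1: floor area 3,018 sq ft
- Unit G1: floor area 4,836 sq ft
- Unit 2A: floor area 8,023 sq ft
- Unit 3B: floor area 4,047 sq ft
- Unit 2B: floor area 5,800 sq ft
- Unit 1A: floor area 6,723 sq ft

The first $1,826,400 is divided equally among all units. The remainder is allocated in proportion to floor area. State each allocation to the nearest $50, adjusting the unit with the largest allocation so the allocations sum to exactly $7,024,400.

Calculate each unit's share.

First tranche $1,826,400 split equally: $304,400 each.
Remainder $5,198,000 by floor area (total 32,447): Unit PH1 483,482.73 → $483,500; Unit G1 774,725.80 → $774,750; Unit 2A 1,285,282.28 → $1,285,300; Unit 3B 648,328.23 → $648,350; Unit 2B 929,158.32 → $929,150; Unit 1A 1,077,022.65 → $1,077,000.
Rounding difference −$50 on remainder applied to Unit 2A.
Totals: Unit PH1 $304,400 + $483,500 = $787,900; Unit G1 $304,400 + $774,750 = $1,079,150; Unit 2A $304,400 + $1,285,250 = $1,589,650; Unit 3B $304,400 + $648,350 = $952,750; Unit 2B $304,400 + $929,150 = $1,233,550; Unit 1A $304,400 + $1,077,000 = $1,381,400.

Unit PH1: $787,900 · Unit G1: $1,079,150 · Unit 2A: $1,589,650 · Unit 3B: $952,750 · Unit 2B: $1,233,550 · Unit 1A: $1,381,400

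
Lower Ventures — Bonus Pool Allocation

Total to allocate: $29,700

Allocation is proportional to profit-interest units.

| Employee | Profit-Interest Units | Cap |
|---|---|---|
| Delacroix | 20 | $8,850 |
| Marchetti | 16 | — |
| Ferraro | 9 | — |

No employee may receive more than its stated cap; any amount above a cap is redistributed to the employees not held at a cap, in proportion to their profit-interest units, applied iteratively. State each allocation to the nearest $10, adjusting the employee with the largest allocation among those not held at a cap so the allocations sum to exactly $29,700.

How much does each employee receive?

Total profit-interest units = 45.
Pro-rata shares before constraints: Delacroix 13,200.00; Marchetti 10,560.00; Ferraro 5,940.00.
Held at cap: Delacroix ($8,850); remaining pool $20,850 reallocated over remaining profit-interest units 25.
Redistributed shares: Marchetti 13,344.00 → $13,340; Ferraro 7,506.00 → $7,510.

Delacroix: $8,850 · Marchetti: $13,340 · Ferraro: $7,510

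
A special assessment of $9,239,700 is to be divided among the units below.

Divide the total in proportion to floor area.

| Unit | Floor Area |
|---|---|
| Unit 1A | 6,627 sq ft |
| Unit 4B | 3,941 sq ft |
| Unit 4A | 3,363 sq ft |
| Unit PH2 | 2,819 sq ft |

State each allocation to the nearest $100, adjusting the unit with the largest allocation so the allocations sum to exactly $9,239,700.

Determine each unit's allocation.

Unit 1A: $3,655,700 | Unit 4B: $2,173,900 | Unit 4A: $1,855,100 | Unit PH2: $1,555,000

Total floor area = 16,750.
Proportional shares: Unit 1A 6,627/16,750 × $9,239,700 = 3,655,611.46; Unit 4B 3,941/16,750 × $9,239,700 = 2,173,949.71; Unit 4A 3,363/16,750 × $9,239,700 = 1,855,111.11; Unit PH2 2,819/16,750 × $9,239,700 = 1,555,027.72.
Rounded to nearest $100: Unit 1A $3,655,600; Unit 4B $2,173,900; Unit 4A $1,855,100; Unit PH2 $1,555,000. Sum = $9,239,600.
Difference $9,239,700 − $9,239,600 = +$100 applied to largest allocation (Unit 1A): Unit 1A becomes $3,655,700.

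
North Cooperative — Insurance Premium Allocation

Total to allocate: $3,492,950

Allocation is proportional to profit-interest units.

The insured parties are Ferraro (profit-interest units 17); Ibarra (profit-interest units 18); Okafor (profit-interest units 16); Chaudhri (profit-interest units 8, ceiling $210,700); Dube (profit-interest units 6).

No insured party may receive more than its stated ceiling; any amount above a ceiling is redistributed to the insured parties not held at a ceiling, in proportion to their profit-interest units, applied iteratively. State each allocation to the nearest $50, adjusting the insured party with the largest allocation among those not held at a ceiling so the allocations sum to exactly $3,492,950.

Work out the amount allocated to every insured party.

Total profit-interest units = 65.
Pro-rata shares before constraints: Ferraro 913,540.77; Ibarra 967,278.46; Okafor 859,803.08; Chaudhri 429,901.54; Dube 322,426.15.
Held at cap: Chaudhri ($210,700); remaining pool $3,282,250 reallocated over remaining profit-interest units 57.
Redistributed shares: Ferraro 978,916.67 → $978,900; Ibarra 1,036,500.00 → $1,036,500; Okafor 921,333.33 → $921,350; Dube 345,500.00 → $345,500.

Ferraro: $978,900 | Ibarra: $1,036,500 | Okafor: $921,350 | Chaudhri: $210,700 | Dube: $345,500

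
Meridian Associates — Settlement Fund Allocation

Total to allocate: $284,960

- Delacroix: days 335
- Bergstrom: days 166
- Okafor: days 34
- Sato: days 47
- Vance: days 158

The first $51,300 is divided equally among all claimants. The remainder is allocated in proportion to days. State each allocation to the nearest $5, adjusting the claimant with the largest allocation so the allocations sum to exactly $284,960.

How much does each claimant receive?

Delacroix: $116,040; Bergstrom: $62,675; Okafor: $20,995; Sato: $25,100; Vance: $60,150

Equal tier: $51,300 ÷ 5 = $10,260 apiece.
Remainder $233,660 by days (total 740): Delacroix 105,778.51 → $105,780; Bergstrom 52,415.62 → $52,415; Okafor 10,735.73 → $10,735; Sato 14,840.57 → $14,840; Vance 49,889.57 → $49,890.
Totals: Delacroix $10,260 + $105,780 = $116,040; Bergstrom $10,260 + $52,415 = $62,675; Okafor $10,260 + $10,735 = $20,995; Sato $10,260 + $14,840 = $25,100; Vance $10,260 + $49,890 = $60,150.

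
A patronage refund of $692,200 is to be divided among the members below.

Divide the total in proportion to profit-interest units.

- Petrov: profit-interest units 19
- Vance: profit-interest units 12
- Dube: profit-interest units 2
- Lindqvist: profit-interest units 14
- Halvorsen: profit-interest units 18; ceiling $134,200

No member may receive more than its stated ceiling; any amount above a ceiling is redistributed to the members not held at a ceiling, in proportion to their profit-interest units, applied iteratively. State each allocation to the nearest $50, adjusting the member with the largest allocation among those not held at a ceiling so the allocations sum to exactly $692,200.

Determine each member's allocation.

Total profit-interest units = 65.
Unconstrained shares: Petrov 202,335.38; Vance 127,790.77; Dube 21,298.46; Lindqvist 149,089.23; Halvorsen 191,686.15.
Cap binds for Halvorsen ($134,200); balance $558,000 reallocated over remaining profit-interest units 47.
Shares after redistribution: Petrov 225,574.47 → $225,550; Vance 142,468.09 → $142,450; Dube 23,744.68 → $23,750; Lindqvist 166,212.77 → $166,200.
Rounding difference +$50 applied to Petrov → $225,600.

Petrov: $225,600 | Vance: $142,450 | Dube: $23,750 | Lindqvist: $166,200 | Halvorsen: $134,200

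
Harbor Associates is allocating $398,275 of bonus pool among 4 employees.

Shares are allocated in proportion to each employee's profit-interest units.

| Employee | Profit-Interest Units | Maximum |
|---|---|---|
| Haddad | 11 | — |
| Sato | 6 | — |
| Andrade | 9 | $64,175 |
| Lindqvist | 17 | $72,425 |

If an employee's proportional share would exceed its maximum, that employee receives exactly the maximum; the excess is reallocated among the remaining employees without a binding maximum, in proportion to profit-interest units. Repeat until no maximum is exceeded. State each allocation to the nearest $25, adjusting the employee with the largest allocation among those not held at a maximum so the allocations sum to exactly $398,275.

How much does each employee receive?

Combined profit-interest units = 43.
Proportional shares (ignoring caps): Haddad 101,884.30; Sato 55,573.26; Andrade 83,359.88; Lindqvist 157,457.56.
Held at cap: Andrade ($64,175), Lindqvist ($72,425); residual $261,675 reallocated over remaining profit-interest units 17.
Shares after redistribution: Haddad 169,319.12 → $169,325; Sato 92,355.88 → $92,350.

Haddad: $169,325 · Sato: $92,350 · Andrade: $64,175 · Lindqvist: $72,425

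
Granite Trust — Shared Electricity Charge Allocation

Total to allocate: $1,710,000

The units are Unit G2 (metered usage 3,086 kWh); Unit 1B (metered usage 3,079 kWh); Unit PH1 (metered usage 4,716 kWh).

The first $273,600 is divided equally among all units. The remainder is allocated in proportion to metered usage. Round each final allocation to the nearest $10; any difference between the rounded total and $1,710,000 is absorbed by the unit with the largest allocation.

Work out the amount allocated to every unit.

Unit G2: $498,580 | Unit 1B: $497,660 | Unit PH1: $713,760

Equal tier: $273,600 ÷ 3 = $91,200 apiece.
Remainder $1,436,400 by metered usage (total 10,881): Unit G2 407,382.63 → $407,380; Unit 1B 406,458.56 → $406,460; Unit PH1 622,558.81 → $622,560.
Totals: Unit G2 $91,200 + $407,380 = $498,580; Unit 1B $91,200 + $406,460 = $497,660; Unit PH1 $91,200 + $622,560 = $713,760.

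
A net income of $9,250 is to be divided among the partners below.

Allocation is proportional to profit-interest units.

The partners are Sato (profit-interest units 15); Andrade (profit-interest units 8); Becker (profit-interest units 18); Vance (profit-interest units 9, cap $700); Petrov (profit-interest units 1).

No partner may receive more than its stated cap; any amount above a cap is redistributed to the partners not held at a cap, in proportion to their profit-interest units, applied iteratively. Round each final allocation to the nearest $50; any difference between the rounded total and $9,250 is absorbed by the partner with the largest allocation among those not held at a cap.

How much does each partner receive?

Profit-interest units total: 51.
Proportional shares (ignoring caps): Sato 2,720.59; Andrade 1,450.98; Becker 3,264.71; Vance 1,632.35; Petrov 181.37.
Held at cap: Vance ($700); remaining pool $8,550 reallocated over remaining profit-interest units 42.
Redistributed shares: Sato 3,053.57 → $3,050; Andrade 1,628.57 → $1,650; Becker 3,664.29 → $3,650; Petrov 203.57 → $200.

Sato: $3,050 | Andrade: $1,650 | Becker: $3,650 | Vance: $700 | Petrov: $200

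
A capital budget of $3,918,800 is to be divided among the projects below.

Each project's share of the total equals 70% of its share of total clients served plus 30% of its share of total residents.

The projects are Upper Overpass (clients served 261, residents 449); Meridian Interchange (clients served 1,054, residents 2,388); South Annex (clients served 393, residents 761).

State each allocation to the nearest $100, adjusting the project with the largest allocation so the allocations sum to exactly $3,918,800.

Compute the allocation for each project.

Clients served total 1,708; residents total 3,598.
Combined weights (70% clients served + 30% residents): Upper Overpass 0.1444; Meridian Interchange 0.6311; South Annex 0.2245.
Pro-rata amounts: Upper Overpass 565,893.05; Meridian Interchange 2,473,067.80; South Annex 879,839.15.
At nearest $100: Upper Overpass $565,900; Meridian Interchange $2,473,100; South Annex $879,800. Sum = $3,918,800.
No rounding difference to absorb.

Upper Overpass: $565,900; Meridian Interchange: $2,473,100; South Annex: $879,800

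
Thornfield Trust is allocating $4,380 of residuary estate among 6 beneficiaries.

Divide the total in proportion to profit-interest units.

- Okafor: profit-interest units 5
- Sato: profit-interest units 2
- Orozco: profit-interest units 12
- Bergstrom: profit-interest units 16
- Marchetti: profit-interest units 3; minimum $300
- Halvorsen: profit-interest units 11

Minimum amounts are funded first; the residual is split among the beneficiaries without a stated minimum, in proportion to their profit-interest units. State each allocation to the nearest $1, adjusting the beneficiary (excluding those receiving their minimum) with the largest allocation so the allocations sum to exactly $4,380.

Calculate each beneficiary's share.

Okafor: $443; Sato: $177; Orozco: $1,064; Bergstrom: $1,420; Marchetti: $300; Halvorsen: $976

Fund the minimums — Marchetti $300. Residual $4,080.
Residual split over remaining profit-interest units 46: Okafor 443.48 → $443; Sato 177.39 → $177; Orozco 1,064.35 → $1,064; Bergstrom 1,419.13 → $1,419; Halvorsen 975.65 → $976.
Rounding difference +$1 applied to Bergstrom → $1,420.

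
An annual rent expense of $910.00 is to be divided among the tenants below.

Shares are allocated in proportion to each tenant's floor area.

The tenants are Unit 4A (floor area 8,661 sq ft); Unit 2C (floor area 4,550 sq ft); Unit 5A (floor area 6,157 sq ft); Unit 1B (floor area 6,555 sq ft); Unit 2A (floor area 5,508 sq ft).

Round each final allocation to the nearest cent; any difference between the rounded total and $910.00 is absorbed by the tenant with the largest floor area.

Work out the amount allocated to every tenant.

Unit 4A: $250.76 · Unit 2C: $131.73 · Unit 5A: $178.26 · Unit 1B: $189.78 · Unit 2A: $159.47

Sum of floor area: 8,661 + 4,550 + 6,157 + 6,555 + 5,508 = 31,431.
Unrounded shares: Unit 4A 250.7559; Unit 2C 131.7330; Unit 5A 178.2594; Unit 1B 189.7824; Unit 2A 159.4693.
At nearest cent: Unit 4A $250.76; Unit 2C $131.73; Unit 5A $178.26; Unit 1B $189.78; Unit 2A $159.47. Sum = $910.00.
Rounded total matches; no reconciliation needed.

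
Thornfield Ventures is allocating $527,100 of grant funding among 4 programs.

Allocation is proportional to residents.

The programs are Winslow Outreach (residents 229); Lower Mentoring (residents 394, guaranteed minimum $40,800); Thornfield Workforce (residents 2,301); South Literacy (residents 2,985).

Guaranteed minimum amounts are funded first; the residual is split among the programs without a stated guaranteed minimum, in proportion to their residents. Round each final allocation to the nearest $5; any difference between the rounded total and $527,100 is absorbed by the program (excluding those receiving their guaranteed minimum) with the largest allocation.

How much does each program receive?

Minimums first: Lower Mentoring $40,800. Remaining pool $486,300.
Remaining pool split over remaining residents 5,515: Winslow Outreach 20,192.69 → $20,195; Thornfield Workforce 202,896.88 → $202,895; South Literacy 263,210.43 → $263,210.

Winslow Outreach: $20,195 | Lower Mentoring: $40,800 | Thornfield Workforce: $202,895 | South Literacy: $263,210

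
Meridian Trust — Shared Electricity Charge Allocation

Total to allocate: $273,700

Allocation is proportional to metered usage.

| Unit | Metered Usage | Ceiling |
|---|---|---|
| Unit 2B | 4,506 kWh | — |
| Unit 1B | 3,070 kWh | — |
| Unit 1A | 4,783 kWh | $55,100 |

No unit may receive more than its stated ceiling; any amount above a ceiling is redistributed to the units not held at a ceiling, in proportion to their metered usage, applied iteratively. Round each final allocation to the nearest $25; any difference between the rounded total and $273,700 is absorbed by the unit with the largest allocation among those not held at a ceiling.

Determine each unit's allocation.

Sum of metered usage: 12,359.
Unconstrained shares: Unit 2B 99,789.00; Unit 1B 67,987.62; Unit 1A 105,923.38.
Cap binds for Unit 1A ($55,100); remaining pool $218,600 reallocated over remaining metered usage 7,576.
Shares after redistribution: Unit 2B 130,017.37 → $130,025; Unit 1B 88,582.63 → $88,575.

Unit 2B: $130,025 | Unit 1B: $88,575 | Unit 1A: $55,100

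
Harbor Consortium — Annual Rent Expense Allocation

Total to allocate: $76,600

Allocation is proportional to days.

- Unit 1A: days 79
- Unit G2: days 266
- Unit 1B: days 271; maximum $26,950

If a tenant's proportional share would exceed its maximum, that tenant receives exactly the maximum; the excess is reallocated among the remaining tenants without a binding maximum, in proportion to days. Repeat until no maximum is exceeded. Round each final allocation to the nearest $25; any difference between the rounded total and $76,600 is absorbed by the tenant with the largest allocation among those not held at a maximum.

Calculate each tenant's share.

Unit 1A: $11,375 | Unit G2: $38,275 | Unit 1B: $26,950

Total days = 616.
Unconstrained shares: Unit 1A 9,823.70; Unit G2 33,077.27; Unit 1B 33,699.03.
Held at cap: Unit 1B ($26,950); remaining pool $49,650 reallocated over remaining days 345.
Redistributed shares: Unit 1A 11,369.13 → $11,375; Unit G2 38,280.87 → $38,275.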